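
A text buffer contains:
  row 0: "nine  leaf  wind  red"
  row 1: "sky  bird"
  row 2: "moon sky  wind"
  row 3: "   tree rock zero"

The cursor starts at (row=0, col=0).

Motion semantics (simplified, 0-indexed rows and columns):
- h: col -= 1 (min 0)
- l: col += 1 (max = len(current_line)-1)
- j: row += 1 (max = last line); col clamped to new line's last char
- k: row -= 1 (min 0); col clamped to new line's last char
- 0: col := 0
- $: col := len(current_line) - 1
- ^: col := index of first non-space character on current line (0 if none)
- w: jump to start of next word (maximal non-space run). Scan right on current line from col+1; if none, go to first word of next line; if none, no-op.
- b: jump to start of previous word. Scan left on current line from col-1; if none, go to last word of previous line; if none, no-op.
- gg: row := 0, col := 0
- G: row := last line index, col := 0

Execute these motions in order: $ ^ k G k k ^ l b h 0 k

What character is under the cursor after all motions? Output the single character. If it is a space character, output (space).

Answer: n

Derivation:
After 1 ($): row=0 col=20 char='d'
After 2 (^): row=0 col=0 char='n'
After 3 (k): row=0 col=0 char='n'
After 4 (G): row=3 col=0 char='_'
After 5 (k): row=2 col=0 char='m'
After 6 (k): row=1 col=0 char='s'
After 7 (^): row=1 col=0 char='s'
After 8 (l): row=1 col=1 char='k'
After 9 (b): row=1 col=0 char='s'
After 10 (h): row=1 col=0 char='s'
After 11 (0): row=1 col=0 char='s'
After 12 (k): row=0 col=0 char='n'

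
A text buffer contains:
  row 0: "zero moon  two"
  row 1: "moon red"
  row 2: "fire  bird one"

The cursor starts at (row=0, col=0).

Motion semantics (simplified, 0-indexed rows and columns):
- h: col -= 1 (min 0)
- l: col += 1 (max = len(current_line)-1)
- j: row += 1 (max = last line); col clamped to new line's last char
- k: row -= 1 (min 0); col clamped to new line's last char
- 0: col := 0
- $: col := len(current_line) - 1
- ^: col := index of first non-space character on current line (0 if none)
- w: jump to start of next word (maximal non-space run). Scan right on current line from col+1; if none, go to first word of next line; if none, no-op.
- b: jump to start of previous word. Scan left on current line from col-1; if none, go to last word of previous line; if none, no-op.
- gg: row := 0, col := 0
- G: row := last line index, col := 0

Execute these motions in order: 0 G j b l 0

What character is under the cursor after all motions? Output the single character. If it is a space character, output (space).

After 1 (0): row=0 col=0 char='z'
After 2 (G): row=2 col=0 char='f'
After 3 (j): row=2 col=0 char='f'
After 4 (b): row=1 col=5 char='r'
After 5 (l): row=1 col=6 char='e'
After 6 (0): row=1 col=0 char='m'

Answer: m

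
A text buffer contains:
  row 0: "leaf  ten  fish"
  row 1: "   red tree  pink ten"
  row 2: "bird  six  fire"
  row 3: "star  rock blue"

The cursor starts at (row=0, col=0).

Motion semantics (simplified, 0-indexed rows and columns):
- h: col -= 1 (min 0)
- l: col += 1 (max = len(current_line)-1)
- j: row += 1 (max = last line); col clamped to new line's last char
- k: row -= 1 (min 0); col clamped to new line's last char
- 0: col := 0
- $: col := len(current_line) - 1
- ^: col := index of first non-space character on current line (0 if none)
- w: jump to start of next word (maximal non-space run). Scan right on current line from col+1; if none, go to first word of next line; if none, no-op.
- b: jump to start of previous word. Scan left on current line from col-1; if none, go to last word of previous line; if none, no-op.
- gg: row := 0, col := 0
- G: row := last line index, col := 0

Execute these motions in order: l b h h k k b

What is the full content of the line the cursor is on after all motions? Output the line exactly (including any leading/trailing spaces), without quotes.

After 1 (l): row=0 col=1 char='e'
After 2 (b): row=0 col=0 char='l'
After 3 (h): row=0 col=0 char='l'
After 4 (h): row=0 col=0 char='l'
After 5 (k): row=0 col=0 char='l'
After 6 (k): row=0 col=0 char='l'
After 7 (b): row=0 col=0 char='l'

Answer: leaf  ten  fish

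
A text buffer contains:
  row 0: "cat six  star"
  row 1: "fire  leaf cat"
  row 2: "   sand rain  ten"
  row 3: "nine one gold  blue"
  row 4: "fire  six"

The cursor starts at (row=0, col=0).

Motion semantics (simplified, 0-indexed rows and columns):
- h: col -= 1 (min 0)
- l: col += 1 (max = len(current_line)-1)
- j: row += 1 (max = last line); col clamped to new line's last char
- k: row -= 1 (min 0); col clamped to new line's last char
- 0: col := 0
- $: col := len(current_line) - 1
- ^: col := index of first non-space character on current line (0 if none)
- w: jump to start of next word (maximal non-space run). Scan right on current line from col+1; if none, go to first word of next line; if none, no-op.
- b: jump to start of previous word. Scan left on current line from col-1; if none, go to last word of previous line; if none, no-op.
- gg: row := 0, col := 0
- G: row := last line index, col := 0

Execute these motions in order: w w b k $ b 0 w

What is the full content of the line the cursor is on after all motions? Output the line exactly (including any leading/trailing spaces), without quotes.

After 1 (w): row=0 col=4 char='s'
After 2 (w): row=0 col=9 char='s'
After 3 (b): row=0 col=4 char='s'
After 4 (k): row=0 col=4 char='s'
After 5 ($): row=0 col=12 char='r'
After 6 (b): row=0 col=9 char='s'
After 7 (0): row=0 col=0 char='c'
After 8 (w): row=0 col=4 char='s'

Answer: cat six  star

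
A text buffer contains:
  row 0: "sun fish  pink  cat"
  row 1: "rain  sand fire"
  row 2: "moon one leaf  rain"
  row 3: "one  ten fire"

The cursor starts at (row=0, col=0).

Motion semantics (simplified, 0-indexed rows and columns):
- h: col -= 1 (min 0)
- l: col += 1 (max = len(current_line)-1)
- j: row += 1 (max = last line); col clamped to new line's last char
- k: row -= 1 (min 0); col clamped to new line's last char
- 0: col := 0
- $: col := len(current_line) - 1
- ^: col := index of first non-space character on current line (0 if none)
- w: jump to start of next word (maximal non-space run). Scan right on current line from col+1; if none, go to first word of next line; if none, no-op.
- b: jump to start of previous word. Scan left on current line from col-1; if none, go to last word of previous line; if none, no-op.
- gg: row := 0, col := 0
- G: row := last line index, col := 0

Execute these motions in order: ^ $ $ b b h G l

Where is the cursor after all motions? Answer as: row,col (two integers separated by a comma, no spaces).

Answer: 3,1

Derivation:
After 1 (^): row=0 col=0 char='s'
After 2 ($): row=0 col=18 char='t'
After 3 ($): row=0 col=18 char='t'
After 4 (b): row=0 col=16 char='c'
After 5 (b): row=0 col=10 char='p'
After 6 (h): row=0 col=9 char='_'
After 7 (G): row=3 col=0 char='o'
After 8 (l): row=3 col=1 char='n'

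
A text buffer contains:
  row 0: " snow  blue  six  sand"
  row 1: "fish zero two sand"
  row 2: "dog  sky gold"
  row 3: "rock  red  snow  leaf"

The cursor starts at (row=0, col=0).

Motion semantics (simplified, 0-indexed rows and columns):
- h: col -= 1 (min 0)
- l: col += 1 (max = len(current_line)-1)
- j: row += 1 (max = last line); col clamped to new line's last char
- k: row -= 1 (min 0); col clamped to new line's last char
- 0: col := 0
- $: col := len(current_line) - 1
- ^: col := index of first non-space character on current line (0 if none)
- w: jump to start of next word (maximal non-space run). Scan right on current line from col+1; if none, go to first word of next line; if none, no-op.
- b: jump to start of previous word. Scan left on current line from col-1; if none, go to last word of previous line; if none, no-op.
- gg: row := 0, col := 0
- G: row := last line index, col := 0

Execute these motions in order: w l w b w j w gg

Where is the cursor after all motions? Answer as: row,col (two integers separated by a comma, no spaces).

Answer: 0,0

Derivation:
After 1 (w): row=0 col=1 char='s'
After 2 (l): row=0 col=2 char='n'
After 3 (w): row=0 col=7 char='b'
After 4 (b): row=0 col=1 char='s'
After 5 (w): row=0 col=7 char='b'
After 6 (j): row=1 col=7 char='r'
After 7 (w): row=1 col=10 char='t'
After 8 (gg): row=0 col=0 char='_'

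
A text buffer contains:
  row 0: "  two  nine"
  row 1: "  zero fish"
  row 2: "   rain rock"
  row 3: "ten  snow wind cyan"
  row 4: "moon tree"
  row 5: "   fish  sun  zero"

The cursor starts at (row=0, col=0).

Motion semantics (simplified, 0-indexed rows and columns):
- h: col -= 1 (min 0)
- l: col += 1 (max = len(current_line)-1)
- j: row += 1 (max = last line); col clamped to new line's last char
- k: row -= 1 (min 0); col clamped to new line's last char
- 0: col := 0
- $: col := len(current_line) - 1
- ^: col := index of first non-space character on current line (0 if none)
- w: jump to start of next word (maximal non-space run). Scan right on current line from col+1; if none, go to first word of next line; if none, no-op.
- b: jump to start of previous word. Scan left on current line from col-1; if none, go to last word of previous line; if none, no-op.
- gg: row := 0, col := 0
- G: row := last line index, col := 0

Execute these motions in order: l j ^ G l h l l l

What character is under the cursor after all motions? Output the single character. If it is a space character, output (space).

Answer: f

Derivation:
After 1 (l): row=0 col=1 char='_'
After 2 (j): row=1 col=1 char='_'
After 3 (^): row=1 col=2 char='z'
After 4 (G): row=5 col=0 char='_'
After 5 (l): row=5 col=1 char='_'
After 6 (h): row=5 col=0 char='_'
After 7 (l): row=5 col=1 char='_'
After 8 (l): row=5 col=2 char='_'
After 9 (l): row=5 col=3 char='f'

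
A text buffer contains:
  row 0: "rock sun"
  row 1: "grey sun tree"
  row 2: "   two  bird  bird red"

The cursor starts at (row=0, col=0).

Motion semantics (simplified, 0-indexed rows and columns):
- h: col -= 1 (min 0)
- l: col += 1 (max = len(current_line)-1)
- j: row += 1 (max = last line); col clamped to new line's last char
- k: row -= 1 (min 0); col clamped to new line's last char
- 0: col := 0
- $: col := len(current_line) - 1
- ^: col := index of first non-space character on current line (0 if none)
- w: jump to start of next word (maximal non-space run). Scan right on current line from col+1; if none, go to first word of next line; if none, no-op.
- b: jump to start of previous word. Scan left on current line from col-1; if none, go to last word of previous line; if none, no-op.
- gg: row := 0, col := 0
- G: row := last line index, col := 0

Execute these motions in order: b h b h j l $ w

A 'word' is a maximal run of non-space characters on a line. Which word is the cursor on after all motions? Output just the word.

After 1 (b): row=0 col=0 char='r'
After 2 (h): row=0 col=0 char='r'
After 3 (b): row=0 col=0 char='r'
After 4 (h): row=0 col=0 char='r'
After 5 (j): row=1 col=0 char='g'
After 6 (l): row=1 col=1 char='r'
After 7 ($): row=1 col=12 char='e'
After 8 (w): row=2 col=3 char='t'

Answer: two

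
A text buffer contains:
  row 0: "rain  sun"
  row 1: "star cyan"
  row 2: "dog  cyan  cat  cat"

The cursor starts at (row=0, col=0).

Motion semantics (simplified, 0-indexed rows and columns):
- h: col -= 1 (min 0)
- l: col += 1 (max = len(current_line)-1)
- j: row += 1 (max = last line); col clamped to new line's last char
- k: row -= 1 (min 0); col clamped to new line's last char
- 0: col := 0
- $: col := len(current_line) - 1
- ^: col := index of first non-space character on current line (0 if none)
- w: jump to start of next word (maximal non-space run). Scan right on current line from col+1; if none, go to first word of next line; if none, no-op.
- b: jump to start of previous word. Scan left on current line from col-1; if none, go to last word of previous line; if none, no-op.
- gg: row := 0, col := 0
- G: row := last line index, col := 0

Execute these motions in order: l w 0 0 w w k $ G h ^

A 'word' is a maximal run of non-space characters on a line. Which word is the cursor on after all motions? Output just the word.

Answer: dog

Derivation:
After 1 (l): row=0 col=1 char='a'
After 2 (w): row=0 col=6 char='s'
After 3 (0): row=0 col=0 char='r'
After 4 (0): row=0 col=0 char='r'
After 5 (w): row=0 col=6 char='s'
After 6 (w): row=1 col=0 char='s'
After 7 (k): row=0 col=0 char='r'
After 8 ($): row=0 col=8 char='n'
After 9 (G): row=2 col=0 char='d'
After 10 (h): row=2 col=0 char='d'
After 11 (^): row=2 col=0 char='d'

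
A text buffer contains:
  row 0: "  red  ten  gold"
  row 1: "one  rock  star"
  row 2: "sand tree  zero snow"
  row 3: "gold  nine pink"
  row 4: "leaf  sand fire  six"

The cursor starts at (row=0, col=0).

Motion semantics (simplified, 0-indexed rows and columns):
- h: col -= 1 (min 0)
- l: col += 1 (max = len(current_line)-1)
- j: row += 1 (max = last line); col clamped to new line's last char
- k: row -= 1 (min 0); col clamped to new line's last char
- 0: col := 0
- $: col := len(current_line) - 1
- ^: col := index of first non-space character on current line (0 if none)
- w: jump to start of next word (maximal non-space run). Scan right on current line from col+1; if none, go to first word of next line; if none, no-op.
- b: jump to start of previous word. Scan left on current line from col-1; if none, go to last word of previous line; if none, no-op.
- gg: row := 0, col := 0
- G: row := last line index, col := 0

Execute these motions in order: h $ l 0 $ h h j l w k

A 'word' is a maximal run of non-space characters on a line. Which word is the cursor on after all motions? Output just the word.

Answer: one

Derivation:
After 1 (h): row=0 col=0 char='_'
After 2 ($): row=0 col=15 char='d'
After 3 (l): row=0 col=15 char='d'
After 4 (0): row=0 col=0 char='_'
After 5 ($): row=0 col=15 char='d'
After 6 (h): row=0 col=14 char='l'
After 7 (h): row=0 col=13 char='o'
After 8 (j): row=1 col=13 char='a'
After 9 (l): row=1 col=14 char='r'
After 10 (w): row=2 col=0 char='s'
After 11 (k): row=1 col=0 char='o'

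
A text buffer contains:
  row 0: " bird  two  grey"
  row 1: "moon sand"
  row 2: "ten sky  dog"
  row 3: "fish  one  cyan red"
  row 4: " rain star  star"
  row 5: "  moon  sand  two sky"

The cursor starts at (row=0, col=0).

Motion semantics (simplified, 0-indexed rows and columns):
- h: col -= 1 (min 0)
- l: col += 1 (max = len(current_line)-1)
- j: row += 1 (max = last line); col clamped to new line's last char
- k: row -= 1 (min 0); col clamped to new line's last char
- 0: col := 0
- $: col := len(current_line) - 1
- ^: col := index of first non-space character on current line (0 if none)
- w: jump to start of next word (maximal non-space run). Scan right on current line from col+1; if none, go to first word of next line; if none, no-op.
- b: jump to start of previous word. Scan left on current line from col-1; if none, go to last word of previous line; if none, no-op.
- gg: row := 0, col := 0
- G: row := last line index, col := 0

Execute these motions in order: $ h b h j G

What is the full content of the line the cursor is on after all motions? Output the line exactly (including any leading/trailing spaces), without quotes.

Answer:   moon  sand  two sky

Derivation:
After 1 ($): row=0 col=15 char='y'
After 2 (h): row=0 col=14 char='e'
After 3 (b): row=0 col=12 char='g'
After 4 (h): row=0 col=11 char='_'
After 5 (j): row=1 col=8 char='d'
After 6 (G): row=5 col=0 char='_'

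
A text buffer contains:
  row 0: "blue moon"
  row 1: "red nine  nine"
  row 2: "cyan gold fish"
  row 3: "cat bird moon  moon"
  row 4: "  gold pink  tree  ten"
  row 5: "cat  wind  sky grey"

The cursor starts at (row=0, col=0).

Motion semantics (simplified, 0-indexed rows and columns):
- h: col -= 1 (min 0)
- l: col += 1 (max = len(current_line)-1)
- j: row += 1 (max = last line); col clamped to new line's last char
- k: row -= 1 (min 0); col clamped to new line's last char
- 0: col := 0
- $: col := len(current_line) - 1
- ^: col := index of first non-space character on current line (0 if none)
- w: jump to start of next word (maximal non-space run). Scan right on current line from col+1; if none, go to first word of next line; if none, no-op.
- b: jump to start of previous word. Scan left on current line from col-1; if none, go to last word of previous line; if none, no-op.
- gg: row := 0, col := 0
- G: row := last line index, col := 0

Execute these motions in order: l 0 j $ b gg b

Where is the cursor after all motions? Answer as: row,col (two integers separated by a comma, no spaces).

Answer: 0,0

Derivation:
After 1 (l): row=0 col=1 char='l'
After 2 (0): row=0 col=0 char='b'
After 3 (j): row=1 col=0 char='r'
After 4 ($): row=1 col=13 char='e'
After 5 (b): row=1 col=10 char='n'
After 6 (gg): row=0 col=0 char='b'
After 7 (b): row=0 col=0 char='b'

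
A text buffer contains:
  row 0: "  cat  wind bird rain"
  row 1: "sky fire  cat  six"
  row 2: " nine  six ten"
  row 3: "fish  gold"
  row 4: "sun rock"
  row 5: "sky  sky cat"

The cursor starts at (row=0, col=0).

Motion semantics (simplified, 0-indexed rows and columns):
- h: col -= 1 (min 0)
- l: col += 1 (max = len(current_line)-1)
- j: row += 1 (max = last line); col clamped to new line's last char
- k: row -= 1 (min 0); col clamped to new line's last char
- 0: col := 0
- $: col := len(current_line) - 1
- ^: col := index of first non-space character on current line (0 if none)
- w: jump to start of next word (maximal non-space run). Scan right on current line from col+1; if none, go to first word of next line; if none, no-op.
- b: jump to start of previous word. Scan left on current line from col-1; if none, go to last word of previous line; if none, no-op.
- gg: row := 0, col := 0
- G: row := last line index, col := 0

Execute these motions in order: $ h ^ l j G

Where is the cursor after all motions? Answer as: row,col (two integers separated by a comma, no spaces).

Answer: 5,0

Derivation:
After 1 ($): row=0 col=20 char='n'
After 2 (h): row=0 col=19 char='i'
After 3 (^): row=0 col=2 char='c'
After 4 (l): row=0 col=3 char='a'
After 5 (j): row=1 col=3 char='_'
After 6 (G): row=5 col=0 char='s'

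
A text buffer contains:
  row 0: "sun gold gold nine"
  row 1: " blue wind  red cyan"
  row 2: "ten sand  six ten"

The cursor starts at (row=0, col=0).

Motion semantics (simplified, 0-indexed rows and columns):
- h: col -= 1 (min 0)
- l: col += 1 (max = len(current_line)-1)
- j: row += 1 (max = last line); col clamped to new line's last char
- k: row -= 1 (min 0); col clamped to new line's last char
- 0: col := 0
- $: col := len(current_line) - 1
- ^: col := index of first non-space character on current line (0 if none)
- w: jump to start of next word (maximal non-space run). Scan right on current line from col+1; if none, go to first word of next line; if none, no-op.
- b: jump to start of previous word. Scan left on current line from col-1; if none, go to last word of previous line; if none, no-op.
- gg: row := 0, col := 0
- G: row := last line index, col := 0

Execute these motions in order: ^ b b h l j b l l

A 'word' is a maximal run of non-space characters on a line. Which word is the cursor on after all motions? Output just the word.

Answer: nine

Derivation:
After 1 (^): row=0 col=0 char='s'
After 2 (b): row=0 col=0 char='s'
After 3 (b): row=0 col=0 char='s'
After 4 (h): row=0 col=0 char='s'
After 5 (l): row=0 col=1 char='u'
After 6 (j): row=1 col=1 char='b'
After 7 (b): row=0 col=14 char='n'
After 8 (l): row=0 col=15 char='i'
After 9 (l): row=0 col=16 char='n'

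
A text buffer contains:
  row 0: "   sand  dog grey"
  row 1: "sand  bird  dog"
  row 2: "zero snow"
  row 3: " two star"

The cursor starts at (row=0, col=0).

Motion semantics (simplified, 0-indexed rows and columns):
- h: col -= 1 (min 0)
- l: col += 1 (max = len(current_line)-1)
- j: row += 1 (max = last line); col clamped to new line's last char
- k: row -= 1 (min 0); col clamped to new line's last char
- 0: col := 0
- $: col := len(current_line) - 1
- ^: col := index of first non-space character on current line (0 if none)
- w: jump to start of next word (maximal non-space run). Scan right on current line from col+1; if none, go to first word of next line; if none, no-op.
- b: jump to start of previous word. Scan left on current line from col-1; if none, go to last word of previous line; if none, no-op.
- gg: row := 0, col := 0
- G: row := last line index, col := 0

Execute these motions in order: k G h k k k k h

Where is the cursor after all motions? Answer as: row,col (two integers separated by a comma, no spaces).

Answer: 0,0

Derivation:
After 1 (k): row=0 col=0 char='_'
After 2 (G): row=3 col=0 char='_'
After 3 (h): row=3 col=0 char='_'
After 4 (k): row=2 col=0 char='z'
After 5 (k): row=1 col=0 char='s'
After 6 (k): row=0 col=0 char='_'
After 7 (k): row=0 col=0 char='_'
After 8 (h): row=0 col=0 char='_'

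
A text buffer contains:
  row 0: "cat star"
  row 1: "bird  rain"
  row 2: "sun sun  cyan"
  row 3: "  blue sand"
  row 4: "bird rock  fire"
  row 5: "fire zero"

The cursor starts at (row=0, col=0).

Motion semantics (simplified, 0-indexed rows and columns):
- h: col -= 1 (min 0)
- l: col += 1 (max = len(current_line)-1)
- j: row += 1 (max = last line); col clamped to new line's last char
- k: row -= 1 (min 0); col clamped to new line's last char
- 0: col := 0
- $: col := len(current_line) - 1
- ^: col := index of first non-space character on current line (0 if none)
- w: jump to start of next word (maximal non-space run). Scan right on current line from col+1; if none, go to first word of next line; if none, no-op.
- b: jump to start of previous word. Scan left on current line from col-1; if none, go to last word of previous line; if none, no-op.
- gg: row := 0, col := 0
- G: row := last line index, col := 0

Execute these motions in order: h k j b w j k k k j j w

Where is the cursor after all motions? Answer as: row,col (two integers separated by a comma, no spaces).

Answer: 2,4

Derivation:
After 1 (h): row=0 col=0 char='c'
After 2 (k): row=0 col=0 char='c'
After 3 (j): row=1 col=0 char='b'
After 4 (b): row=0 col=4 char='s'
After 5 (w): row=1 col=0 char='b'
After 6 (j): row=2 col=0 char='s'
After 7 (k): row=1 col=0 char='b'
After 8 (k): row=0 col=0 char='c'
After 9 (k): row=0 col=0 char='c'
After 10 (j): row=1 col=0 char='b'
After 11 (j): row=2 col=0 char='s'
After 12 (w): row=2 col=4 char='s'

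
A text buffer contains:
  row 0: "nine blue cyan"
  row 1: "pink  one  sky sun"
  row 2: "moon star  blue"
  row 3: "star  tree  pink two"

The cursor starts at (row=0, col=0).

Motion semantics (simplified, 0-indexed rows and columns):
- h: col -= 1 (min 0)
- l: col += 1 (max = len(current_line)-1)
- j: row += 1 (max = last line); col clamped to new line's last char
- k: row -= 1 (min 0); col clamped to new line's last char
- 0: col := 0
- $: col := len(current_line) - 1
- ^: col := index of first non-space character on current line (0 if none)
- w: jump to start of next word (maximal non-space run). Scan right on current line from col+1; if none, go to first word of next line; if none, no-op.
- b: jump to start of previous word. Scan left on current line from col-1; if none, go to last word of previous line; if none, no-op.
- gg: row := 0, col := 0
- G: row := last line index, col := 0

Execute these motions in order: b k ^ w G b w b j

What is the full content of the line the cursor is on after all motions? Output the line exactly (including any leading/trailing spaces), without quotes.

Answer: star  tree  pink two

Derivation:
After 1 (b): row=0 col=0 char='n'
After 2 (k): row=0 col=0 char='n'
After 3 (^): row=0 col=0 char='n'
After 4 (w): row=0 col=5 char='b'
After 5 (G): row=3 col=0 char='s'
After 6 (b): row=2 col=11 char='b'
After 7 (w): row=3 col=0 char='s'
After 8 (b): row=2 col=11 char='b'
After 9 (j): row=3 col=11 char='_'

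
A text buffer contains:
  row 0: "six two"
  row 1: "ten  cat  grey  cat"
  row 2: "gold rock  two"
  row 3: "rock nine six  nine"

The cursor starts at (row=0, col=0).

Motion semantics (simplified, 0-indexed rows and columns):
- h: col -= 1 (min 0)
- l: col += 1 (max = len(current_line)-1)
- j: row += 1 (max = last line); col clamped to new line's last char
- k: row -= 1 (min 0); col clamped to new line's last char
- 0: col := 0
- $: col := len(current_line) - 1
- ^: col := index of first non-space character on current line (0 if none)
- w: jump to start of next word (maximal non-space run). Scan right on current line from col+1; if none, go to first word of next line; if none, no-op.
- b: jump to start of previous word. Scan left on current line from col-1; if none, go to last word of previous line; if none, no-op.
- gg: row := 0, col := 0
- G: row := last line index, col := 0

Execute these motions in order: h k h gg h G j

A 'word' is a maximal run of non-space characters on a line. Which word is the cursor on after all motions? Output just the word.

Answer: rock

Derivation:
After 1 (h): row=0 col=0 char='s'
After 2 (k): row=0 col=0 char='s'
After 3 (h): row=0 col=0 char='s'
After 4 (gg): row=0 col=0 char='s'
After 5 (h): row=0 col=0 char='s'
After 6 (G): row=3 col=0 char='r'
After 7 (j): row=3 col=0 char='r'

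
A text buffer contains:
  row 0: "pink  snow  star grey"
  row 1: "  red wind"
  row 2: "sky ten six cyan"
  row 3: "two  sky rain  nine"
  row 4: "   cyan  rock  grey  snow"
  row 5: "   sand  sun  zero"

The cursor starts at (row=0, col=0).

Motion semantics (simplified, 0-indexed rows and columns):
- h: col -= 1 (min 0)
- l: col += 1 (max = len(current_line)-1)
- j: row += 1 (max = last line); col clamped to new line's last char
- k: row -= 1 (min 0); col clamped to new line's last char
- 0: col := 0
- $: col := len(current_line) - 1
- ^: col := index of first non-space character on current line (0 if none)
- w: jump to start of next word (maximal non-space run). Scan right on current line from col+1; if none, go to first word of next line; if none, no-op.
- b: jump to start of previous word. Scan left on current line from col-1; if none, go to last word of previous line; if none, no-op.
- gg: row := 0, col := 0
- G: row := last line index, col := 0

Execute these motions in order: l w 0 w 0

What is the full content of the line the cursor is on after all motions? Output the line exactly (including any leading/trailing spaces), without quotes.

After 1 (l): row=0 col=1 char='i'
After 2 (w): row=0 col=6 char='s'
After 3 (0): row=0 col=0 char='p'
After 4 (w): row=0 col=6 char='s'
After 5 (0): row=0 col=0 char='p'

Answer: pink  snow  star grey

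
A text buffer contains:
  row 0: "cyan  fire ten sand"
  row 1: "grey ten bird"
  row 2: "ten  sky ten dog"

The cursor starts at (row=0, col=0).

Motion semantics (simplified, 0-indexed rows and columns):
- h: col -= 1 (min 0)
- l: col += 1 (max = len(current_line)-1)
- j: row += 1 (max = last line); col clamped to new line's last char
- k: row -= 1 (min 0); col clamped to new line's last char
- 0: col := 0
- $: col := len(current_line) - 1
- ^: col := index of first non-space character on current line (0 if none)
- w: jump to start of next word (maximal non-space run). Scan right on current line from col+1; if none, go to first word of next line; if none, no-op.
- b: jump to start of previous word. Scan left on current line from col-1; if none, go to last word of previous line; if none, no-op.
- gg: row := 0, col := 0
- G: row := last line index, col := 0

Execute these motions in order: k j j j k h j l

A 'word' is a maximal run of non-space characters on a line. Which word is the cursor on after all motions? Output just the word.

Answer: ten

Derivation:
After 1 (k): row=0 col=0 char='c'
After 2 (j): row=1 col=0 char='g'
After 3 (j): row=2 col=0 char='t'
After 4 (j): row=2 col=0 char='t'
After 5 (k): row=1 col=0 char='g'
After 6 (h): row=1 col=0 char='g'
After 7 (j): row=2 col=0 char='t'
After 8 (l): row=2 col=1 char='e'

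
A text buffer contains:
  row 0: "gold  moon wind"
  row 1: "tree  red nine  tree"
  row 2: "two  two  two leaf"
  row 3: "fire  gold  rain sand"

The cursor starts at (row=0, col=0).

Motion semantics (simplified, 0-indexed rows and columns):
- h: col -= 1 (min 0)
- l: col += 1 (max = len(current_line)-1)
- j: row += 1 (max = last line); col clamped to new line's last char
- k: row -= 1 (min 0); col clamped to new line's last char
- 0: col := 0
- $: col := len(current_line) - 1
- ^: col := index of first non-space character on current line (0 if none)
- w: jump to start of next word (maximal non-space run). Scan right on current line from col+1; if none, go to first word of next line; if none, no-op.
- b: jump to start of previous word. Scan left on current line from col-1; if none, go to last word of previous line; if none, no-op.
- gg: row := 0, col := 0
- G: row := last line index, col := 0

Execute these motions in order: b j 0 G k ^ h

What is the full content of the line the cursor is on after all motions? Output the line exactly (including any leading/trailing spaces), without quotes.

After 1 (b): row=0 col=0 char='g'
After 2 (j): row=1 col=0 char='t'
After 3 (0): row=1 col=0 char='t'
After 4 (G): row=3 col=0 char='f'
After 5 (k): row=2 col=0 char='t'
After 6 (^): row=2 col=0 char='t'
After 7 (h): row=2 col=0 char='t'

Answer: two  two  two leaf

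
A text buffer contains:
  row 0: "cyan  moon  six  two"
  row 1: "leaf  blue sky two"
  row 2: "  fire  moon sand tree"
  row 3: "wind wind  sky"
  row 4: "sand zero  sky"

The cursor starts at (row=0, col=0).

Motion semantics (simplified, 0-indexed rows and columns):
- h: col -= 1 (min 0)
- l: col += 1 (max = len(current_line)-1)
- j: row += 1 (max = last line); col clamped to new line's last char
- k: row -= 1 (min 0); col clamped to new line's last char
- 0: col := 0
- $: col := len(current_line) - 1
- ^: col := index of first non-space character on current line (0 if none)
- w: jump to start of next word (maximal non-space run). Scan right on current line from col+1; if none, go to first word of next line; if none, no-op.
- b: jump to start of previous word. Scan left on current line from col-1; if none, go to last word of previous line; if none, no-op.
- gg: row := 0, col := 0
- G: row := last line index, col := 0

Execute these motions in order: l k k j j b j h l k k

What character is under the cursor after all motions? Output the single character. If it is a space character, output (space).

Answer: (space)

Derivation:
After 1 (l): row=0 col=1 char='y'
After 2 (k): row=0 col=1 char='y'
After 3 (k): row=0 col=1 char='y'
After 4 (j): row=1 col=1 char='e'
After 5 (j): row=2 col=1 char='_'
After 6 (b): row=1 col=15 char='t'
After 7 (j): row=2 col=15 char='n'
After 8 (h): row=2 col=14 char='a'
After 9 (l): row=2 col=15 char='n'
After 10 (k): row=1 col=15 char='t'
After 11 (k): row=0 col=15 char='_'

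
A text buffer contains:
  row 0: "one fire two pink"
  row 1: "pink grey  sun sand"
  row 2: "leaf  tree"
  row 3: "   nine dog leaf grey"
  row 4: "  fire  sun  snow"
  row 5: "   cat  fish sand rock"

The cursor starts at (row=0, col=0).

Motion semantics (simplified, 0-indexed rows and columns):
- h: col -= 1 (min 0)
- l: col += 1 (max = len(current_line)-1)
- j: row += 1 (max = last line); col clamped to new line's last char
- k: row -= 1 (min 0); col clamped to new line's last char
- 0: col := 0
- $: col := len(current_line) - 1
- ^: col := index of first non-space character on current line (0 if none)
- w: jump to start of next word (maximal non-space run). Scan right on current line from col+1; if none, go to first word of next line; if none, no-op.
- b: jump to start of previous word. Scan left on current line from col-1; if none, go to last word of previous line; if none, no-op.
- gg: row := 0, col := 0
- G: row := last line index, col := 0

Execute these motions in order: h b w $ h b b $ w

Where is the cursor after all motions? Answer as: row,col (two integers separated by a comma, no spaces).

Answer: 1,0

Derivation:
After 1 (h): row=0 col=0 char='o'
After 2 (b): row=0 col=0 char='o'
After 3 (w): row=0 col=4 char='f'
After 4 ($): row=0 col=16 char='k'
After 5 (h): row=0 col=15 char='n'
After 6 (b): row=0 col=13 char='p'
After 7 (b): row=0 col=9 char='t'
After 8 ($): row=0 col=16 char='k'
After 9 (w): row=1 col=0 char='p'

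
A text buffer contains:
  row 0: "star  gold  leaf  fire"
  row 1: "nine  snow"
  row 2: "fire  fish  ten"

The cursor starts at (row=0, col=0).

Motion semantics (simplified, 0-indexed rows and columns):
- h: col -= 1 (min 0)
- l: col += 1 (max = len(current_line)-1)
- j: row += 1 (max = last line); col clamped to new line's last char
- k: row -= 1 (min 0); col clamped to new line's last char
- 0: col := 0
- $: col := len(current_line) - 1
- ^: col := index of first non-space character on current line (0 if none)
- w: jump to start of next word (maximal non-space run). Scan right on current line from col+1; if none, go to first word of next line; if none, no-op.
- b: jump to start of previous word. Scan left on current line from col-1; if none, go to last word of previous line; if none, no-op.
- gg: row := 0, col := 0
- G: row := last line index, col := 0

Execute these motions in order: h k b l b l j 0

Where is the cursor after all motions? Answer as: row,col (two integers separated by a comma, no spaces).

Answer: 1,0

Derivation:
After 1 (h): row=0 col=0 char='s'
After 2 (k): row=0 col=0 char='s'
After 3 (b): row=0 col=0 char='s'
After 4 (l): row=0 col=1 char='t'
After 5 (b): row=0 col=0 char='s'
After 6 (l): row=0 col=1 char='t'
After 7 (j): row=1 col=1 char='i'
After 8 (0): row=1 col=0 char='n'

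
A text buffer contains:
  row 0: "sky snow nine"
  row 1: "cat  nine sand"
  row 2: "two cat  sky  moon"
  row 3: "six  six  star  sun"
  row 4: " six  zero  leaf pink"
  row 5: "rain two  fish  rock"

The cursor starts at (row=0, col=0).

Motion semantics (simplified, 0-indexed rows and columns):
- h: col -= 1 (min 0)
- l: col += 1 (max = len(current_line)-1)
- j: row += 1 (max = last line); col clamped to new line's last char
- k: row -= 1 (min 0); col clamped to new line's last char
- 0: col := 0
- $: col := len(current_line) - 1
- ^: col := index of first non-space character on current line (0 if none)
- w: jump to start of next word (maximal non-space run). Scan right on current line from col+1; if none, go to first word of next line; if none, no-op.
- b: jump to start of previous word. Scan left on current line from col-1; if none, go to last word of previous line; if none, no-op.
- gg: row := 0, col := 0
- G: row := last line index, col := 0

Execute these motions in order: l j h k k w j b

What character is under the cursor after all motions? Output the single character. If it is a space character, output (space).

After 1 (l): row=0 col=1 char='k'
After 2 (j): row=1 col=1 char='a'
After 3 (h): row=1 col=0 char='c'
After 4 (k): row=0 col=0 char='s'
After 5 (k): row=0 col=0 char='s'
After 6 (w): row=0 col=4 char='s'
After 7 (j): row=1 col=4 char='_'
After 8 (b): row=1 col=0 char='c'

Answer: c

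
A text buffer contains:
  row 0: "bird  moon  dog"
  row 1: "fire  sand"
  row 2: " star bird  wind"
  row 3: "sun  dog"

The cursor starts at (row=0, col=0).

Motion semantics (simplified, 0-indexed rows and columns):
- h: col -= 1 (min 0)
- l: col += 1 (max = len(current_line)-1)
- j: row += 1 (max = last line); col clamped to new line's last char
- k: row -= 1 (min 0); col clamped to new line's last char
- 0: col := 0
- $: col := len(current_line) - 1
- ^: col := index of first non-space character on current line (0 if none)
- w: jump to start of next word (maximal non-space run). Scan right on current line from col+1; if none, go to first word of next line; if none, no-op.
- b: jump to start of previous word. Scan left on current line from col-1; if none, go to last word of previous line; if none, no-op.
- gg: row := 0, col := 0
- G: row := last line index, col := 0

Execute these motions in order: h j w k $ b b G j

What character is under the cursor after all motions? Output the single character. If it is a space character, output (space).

After 1 (h): row=0 col=0 char='b'
After 2 (j): row=1 col=0 char='f'
After 3 (w): row=1 col=6 char='s'
After 4 (k): row=0 col=6 char='m'
After 5 ($): row=0 col=14 char='g'
After 6 (b): row=0 col=12 char='d'
After 7 (b): row=0 col=6 char='m'
After 8 (G): row=3 col=0 char='s'
After 9 (j): row=3 col=0 char='s'

Answer: s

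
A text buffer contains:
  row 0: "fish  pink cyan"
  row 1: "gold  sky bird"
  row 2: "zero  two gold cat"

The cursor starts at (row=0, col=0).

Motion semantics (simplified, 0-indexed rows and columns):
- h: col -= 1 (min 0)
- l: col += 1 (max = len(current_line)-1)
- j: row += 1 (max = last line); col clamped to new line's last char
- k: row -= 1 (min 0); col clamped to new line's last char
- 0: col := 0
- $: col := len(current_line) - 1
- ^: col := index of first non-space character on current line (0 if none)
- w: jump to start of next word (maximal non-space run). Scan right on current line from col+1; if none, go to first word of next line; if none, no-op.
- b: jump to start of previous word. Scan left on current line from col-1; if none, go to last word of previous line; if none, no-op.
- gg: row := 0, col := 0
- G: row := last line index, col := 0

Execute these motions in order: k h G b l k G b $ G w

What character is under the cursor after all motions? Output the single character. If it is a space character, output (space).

After 1 (k): row=0 col=0 char='f'
After 2 (h): row=0 col=0 char='f'
After 3 (G): row=2 col=0 char='z'
After 4 (b): row=1 col=10 char='b'
After 5 (l): row=1 col=11 char='i'
After 6 (k): row=0 col=11 char='c'
After 7 (G): row=2 col=0 char='z'
After 8 (b): row=1 col=10 char='b'
After 9 ($): row=1 col=13 char='d'
After 10 (G): row=2 col=0 char='z'
After 11 (w): row=2 col=6 char='t'

Answer: t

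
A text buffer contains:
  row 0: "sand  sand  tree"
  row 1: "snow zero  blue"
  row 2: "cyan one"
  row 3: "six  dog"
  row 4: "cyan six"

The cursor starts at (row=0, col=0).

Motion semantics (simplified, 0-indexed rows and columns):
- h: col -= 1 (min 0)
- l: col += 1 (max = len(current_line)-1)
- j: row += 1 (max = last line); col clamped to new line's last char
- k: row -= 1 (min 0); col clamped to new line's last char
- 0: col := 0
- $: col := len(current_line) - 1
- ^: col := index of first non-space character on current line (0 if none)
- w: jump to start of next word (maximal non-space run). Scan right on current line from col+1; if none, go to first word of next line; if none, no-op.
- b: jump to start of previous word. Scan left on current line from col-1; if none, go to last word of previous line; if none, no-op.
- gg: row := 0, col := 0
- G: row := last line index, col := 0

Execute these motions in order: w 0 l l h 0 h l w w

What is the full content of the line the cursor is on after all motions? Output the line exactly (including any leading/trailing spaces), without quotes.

Answer: sand  sand  tree

Derivation:
After 1 (w): row=0 col=6 char='s'
After 2 (0): row=0 col=0 char='s'
After 3 (l): row=0 col=1 char='a'
After 4 (l): row=0 col=2 char='n'
After 5 (h): row=0 col=1 char='a'
After 6 (0): row=0 col=0 char='s'
After 7 (h): row=0 col=0 char='s'
After 8 (l): row=0 col=1 char='a'
After 9 (w): row=0 col=6 char='s'
After 10 (w): row=0 col=12 char='t'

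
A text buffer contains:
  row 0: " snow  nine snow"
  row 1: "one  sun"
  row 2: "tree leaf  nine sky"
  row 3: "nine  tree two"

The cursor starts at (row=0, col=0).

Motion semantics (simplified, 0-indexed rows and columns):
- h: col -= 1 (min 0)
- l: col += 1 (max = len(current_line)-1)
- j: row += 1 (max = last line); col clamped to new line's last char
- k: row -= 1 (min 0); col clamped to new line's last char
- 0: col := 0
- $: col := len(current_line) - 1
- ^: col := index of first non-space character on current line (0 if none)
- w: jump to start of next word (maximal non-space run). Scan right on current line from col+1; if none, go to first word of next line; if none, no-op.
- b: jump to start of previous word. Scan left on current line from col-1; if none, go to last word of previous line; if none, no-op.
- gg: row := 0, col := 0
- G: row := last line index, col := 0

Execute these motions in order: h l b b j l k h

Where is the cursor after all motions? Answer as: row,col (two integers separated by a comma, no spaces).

Answer: 0,1

Derivation:
After 1 (h): row=0 col=0 char='_'
After 2 (l): row=0 col=1 char='s'
After 3 (b): row=0 col=1 char='s'
After 4 (b): row=0 col=1 char='s'
After 5 (j): row=1 col=1 char='n'
After 6 (l): row=1 col=2 char='e'
After 7 (k): row=0 col=2 char='n'
After 8 (h): row=0 col=1 char='s'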